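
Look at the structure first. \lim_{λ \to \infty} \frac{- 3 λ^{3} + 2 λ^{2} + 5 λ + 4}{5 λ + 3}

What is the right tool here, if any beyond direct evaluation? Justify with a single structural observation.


Verdict: dominant-term comparison — as λ grows, only the highest-degree terms matter — compare leading terms and read the limit off. Viewed as a single quotient this is an ∞/∞ form — an at-infinity application of l'Hôpital's rule would also resolve it; comparing leading growth reads the answer without differentiating.


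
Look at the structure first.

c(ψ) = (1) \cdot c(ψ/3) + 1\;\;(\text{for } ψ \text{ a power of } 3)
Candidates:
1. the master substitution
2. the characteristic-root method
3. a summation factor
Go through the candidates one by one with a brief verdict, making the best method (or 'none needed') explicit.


Best approach: the master substitution — treat m = log base 3 of ψ as the new clock: one recursion step advances m by one while ψ scales by 3.
- the master substitution — applies; the problem has the shape this method handles.
- the characteristic-root method — a divided-index call is not the fixed-shift linear shape that characteristic roots solve.
- a summation factor: the recursion divides its index rather than shifting it — there is no previous-term chain for a summation factor to telescope.


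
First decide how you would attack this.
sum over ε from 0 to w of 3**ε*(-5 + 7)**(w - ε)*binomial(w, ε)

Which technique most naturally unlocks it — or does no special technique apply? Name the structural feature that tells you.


Technique: the binomial theorem — binomial coefficients against complementary powers of 3 and (-5 + 7): recognize the binomial expansion and resum.


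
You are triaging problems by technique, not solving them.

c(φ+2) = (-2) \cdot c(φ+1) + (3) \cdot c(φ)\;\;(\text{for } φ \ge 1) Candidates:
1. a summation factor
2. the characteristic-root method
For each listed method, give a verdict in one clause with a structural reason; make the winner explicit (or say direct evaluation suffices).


Method: the characteristic-root method — the recurrence treats every index alike (constant coefficients, no forcing) — precisely the regime where r^φ trials close it.
- a summation factor: a summation factor telescopes one-step recursions; this one carries higher-order memory.
- the characteristic-root method — applies; the problem has the shape this method handles.


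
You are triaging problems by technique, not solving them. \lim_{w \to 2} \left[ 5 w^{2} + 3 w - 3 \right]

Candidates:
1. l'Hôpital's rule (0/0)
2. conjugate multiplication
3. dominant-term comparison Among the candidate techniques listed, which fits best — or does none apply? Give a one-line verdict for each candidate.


Method: no special technique — the expression is continuous at the evaluation point — substitute directly; no indeterminate form appears.
- l'Hôpital's rule (0/0) — substituting the point gives a finite value outright — there is no indeterminate clash to repair.
- conjugate multiplication: rationalization has no target — no divergent radical difference appears.
- dominant-term comparison: no ranking of term growth rates resolves the limit here.


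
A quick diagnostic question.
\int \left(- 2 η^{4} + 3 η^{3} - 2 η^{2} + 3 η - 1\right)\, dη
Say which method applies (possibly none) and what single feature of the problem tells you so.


Technique: no special technique — every term is a constant multiple of a power of η; term-wise power-rule integration needs no preliminary transformation.


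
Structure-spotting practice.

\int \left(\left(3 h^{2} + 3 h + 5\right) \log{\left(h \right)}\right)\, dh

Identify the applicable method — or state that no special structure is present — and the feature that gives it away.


Technique: integration by parts — the logarithm \log{\left(h \right)} wants to be differentiated, not integrated; parts makes that legal.


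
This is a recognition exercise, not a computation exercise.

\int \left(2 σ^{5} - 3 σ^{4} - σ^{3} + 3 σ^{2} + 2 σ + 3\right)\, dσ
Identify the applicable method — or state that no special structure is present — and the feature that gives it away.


Best approach: no special technique — the integrand is a sum of constant multiples of powers of σ — integrate term by term.


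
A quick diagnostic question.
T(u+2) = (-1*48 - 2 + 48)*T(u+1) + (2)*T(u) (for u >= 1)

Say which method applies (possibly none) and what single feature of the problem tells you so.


Best approach: the characteristic-root method — the recurrence treats every index alike (constant coefficients, no forcing) — precisely the regime where r^u trials close it.


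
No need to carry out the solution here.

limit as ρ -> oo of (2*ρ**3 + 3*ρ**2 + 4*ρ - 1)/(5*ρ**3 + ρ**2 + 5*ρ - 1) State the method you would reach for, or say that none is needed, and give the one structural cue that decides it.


Best approach: dominant-term comparison — divide by the highest power of ρ present: lower-order terms vanish and the dominant ratio remains. l'Hôpital's at-infinity variant applies to the expression viewed as a single quotient; the leading-term comparison is the direct route.


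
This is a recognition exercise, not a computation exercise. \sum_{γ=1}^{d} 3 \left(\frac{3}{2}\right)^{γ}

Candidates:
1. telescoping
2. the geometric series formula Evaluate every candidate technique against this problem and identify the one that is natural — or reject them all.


Technique: the geometric series formula — the ratio of consecutive terms is the constant \frac{3}{2}, independent of the index — a geometric sum.
- telescoping — writing out consecutive terms as given produces no pairwise cancellation.
- the geometric series formula — yes — fits the structure here.


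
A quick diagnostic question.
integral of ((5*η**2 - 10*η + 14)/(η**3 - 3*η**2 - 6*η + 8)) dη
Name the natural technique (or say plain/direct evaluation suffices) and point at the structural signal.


Diagnosis: partial fractions — the bottom factors while the top stays lower-degree — split into simple fractions and integrate piece by piece.


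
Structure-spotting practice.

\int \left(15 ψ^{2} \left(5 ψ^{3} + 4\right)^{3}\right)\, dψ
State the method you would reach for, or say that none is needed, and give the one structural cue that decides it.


Technique: u-substitution — a chain-rule shadow: 15 ψ^{2} alongside a function of 5 ψ^{3} + 4 means u = 5 ψ^{3} + 4 unwinds the composition in one step. A patient expand-and-integrate also lands it; recognizing the inner expression is the shortcut.


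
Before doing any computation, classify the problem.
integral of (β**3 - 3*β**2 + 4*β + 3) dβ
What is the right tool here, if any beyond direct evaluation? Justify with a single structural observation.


Method: no special technique — the integrand is a sum of constant multiples of powers of β — integrate term by term.


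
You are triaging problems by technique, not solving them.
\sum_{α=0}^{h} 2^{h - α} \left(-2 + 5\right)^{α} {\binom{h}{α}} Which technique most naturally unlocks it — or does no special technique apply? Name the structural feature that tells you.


Diagnosis: the binomial theorem — the summand is term α of a binomial expansion in (-2 + 5) and 2; the whole sum is a single power.


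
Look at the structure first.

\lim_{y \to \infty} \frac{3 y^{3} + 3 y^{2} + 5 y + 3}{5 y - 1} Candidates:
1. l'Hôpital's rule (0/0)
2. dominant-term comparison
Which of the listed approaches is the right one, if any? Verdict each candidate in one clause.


Diagnosis: dominant-term comparison — divide by the highest power of y present: lower-order terms vanish and the dominant ratio remains.
- l'Hôpital's rule (0/0) — viewed as a single quotient this runs to ∞/∞, not the 0/0 clash this candidate addresses; an at-infinity variant of the rule would resolve it, but comparing leading growth reads the answer without differentiating.
- dominant-term comparison — yes — fits the structure here.


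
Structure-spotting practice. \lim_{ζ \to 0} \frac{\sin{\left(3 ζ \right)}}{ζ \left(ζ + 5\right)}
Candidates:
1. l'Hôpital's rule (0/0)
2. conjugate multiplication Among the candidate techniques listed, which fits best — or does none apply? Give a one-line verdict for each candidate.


Best approach: l'Hôpital's rule (0/0) — the 0/0 form at 0 is the signature situation for l'Hôpital's rule. A first-order expansion at the point is an equally standard path; the rule packages it.
- l'Hôpital's rule (0/0): applicable, and directly so.
- conjugate multiplication — rationalization has no target — no divergent radical difference appears.


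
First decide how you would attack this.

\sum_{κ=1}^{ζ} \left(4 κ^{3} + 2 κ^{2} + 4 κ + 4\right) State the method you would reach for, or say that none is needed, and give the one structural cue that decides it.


Technique: no special technique — the summand is a plain polynomial in κ (expanding first if it arrives factored); standard power-sum formulas evaluate it term by term.


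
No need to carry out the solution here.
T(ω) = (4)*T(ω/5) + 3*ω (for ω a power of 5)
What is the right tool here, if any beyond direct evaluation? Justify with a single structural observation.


Method: the master substitution — the argument shrinks by the factor 5, so measure the index on a logarithmic scale and the recursion becomes a shift.


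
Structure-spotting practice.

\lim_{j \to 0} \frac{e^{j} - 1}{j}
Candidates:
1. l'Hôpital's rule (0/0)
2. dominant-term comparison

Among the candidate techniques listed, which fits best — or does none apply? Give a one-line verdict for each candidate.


Verdict: l'Hôpital's rule (0/0) — numerator and denominator both vanish at 0 — a genuine 0/0 form, which is exactly when l'Hôpital applies. One could equally expand both pieces locally and compare leading terms; the rule does that in one stroke.
- l'Hôpital's rule (0/0) — applicable, and directly so.
- dominant-term comparison — no dominant power emerges to decide the limit by degree comparison.


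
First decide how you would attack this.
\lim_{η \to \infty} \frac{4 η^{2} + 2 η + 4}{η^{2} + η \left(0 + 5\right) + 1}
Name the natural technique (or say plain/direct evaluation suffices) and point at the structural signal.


Verdict: dominant-term comparison — divide through by the highest power of η; every lower-order term dies and the dominant terms decide the limit. l'Hôpital's at-infinity variant applies to the expression viewed as a single quotient; the leading-term comparison is the direct route.


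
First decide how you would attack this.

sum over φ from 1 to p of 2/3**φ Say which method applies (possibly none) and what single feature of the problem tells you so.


Method: the geometric series formula — consecutive terms stand in a fixed index-free ratio — the geometric sum formula closes it.


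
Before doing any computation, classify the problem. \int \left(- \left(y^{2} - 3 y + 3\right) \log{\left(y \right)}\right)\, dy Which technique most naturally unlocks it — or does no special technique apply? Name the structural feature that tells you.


Technique: integration by parts — the presence of \log{\left(y \right)} against a polynomial factor is the standard differentiate-the-log setup.


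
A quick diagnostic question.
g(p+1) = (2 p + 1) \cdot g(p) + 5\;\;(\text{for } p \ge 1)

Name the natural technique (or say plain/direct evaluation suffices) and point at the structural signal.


Method: a summation factor — normalize by the running product of 2 p + 1: the left side becomes a difference, and differences sum.


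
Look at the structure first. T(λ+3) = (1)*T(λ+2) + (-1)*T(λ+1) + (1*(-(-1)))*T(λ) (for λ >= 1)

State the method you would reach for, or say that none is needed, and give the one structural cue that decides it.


Best approach: the characteristic-root method — every coefficient is a fixed number and the forcing is zero — substitute r^λ and read off the root equation.


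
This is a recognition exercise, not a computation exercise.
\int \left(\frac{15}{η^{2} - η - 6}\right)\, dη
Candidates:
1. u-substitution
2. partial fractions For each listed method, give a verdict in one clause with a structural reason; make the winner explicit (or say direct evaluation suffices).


Best approach: partial fractions — η^{2} - η - 6 splits into linear pieces, so the quotient is a sum of simple fractions — decompose before integrating.
- u-substitution — no subexpression of the integrand serves as a whole-integral substitution inner — individual terms may offer their own, but none carries its derivative as a factor of the full integrand; a working change of variable would have to be constructed from outside the expression.
- partial fractions — applies; the problem has the shape this method handles.


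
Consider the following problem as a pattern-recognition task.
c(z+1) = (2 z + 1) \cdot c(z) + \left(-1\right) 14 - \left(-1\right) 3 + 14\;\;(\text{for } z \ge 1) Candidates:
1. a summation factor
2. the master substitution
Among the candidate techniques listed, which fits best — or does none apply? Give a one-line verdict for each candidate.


Diagnosis: a summation factor — first-order, linear, moving coefficient 2 z + 1: the discrete analogue of an integrating factor handles it.
- a summation factor — yes — fits the structure here.
- the master substitution: the recursive argument is a shift of the index, not a fixed fraction of it.


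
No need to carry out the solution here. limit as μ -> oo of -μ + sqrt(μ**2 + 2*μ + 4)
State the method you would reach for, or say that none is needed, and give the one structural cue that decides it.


Diagnosis: conjugate multiplication — both pieces blow up but their difference is finite; the conjugate trick rationalizes sqrt(μ**2 + 2*μ + 4) - μ.


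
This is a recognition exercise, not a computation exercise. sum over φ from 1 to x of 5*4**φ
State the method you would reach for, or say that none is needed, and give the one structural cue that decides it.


Method: the geometric series formula — term-over-term division gives 4 every time — index-free ratio, geometric sum formula applies.


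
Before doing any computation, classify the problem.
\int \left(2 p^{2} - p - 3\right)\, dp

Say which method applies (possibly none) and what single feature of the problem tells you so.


Verdict: no special technique — scan for structure and find none: constant multiples of powers of p, integrate directly.


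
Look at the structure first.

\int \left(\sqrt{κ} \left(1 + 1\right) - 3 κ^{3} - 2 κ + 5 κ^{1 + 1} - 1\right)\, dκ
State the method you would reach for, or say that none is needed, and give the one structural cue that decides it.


Best approach: no special technique — the integrand is a sum of constant multiples of powers of κ — integrate term by term.


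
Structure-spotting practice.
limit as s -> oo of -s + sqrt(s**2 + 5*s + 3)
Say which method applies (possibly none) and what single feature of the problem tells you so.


Verdict: conjugate multiplication — two divergent pieces with a minus sign between them and a radical in the mix: rationalize sqrt(s**2 + 5*s + 3) - s before any limit law applies.


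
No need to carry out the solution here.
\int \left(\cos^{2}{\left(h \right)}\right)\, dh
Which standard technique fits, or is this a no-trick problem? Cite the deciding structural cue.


Technique: a trigonometric identity — even powers like \cos^{2}{\left(h \right)} never integrate directly; the half-angle identity lowers the degree first.


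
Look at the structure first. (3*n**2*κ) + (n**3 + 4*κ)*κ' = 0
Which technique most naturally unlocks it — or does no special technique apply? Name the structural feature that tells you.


Method: the exact-equation method — the mixed-partials test passes for 3*n**2*κ and n**3 + 4*κ, so a potential function exists as presented.


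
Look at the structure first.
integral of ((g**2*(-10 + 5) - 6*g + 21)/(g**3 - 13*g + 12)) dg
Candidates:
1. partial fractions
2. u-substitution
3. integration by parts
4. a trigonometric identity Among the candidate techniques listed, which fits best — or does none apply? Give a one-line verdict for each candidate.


Best approach: partial fractions — once g**3 - 13*g + 12 is factored, each root contributes a simple-fraction term; integrate them one at a time.
- partial fractions: yes, a natural case for it.
- u-substitution — no subexpression of the integrand pairs with its own derivative as a factor — individual terms may offer their own substitutions, but any change of variable covering the whole integral would have to be constructed from outside the expression.
- integration by parts: the integrand does not split as a nonconstant polynomial times an exp, sine, cosine of a linear argument, or logarithm — no polynomial-kernel parts product to differentiate one side of.
- a trigonometric identity: there is no trigonometric structure at all — the integrand carries no sine or cosine to rewrite.


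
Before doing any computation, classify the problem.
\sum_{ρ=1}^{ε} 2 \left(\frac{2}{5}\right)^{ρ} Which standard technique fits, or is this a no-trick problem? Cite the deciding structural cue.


Best approach: the geometric series formula — each term is \frac{2}{5} times the previous one, so the geometric-series formula applies directly.


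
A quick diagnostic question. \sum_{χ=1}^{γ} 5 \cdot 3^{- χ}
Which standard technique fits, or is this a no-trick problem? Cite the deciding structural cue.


Method: the geometric series formula — consecutive terms stand in a fixed index-free ratio — the geometric sum formula closes it.


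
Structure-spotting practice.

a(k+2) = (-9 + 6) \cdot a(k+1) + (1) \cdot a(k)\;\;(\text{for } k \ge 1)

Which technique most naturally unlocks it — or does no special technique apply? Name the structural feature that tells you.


Technique: the characteristic-root method — because shifting k leaves the equation's coefficients unchanged, exponential trials reduce it to algebra.


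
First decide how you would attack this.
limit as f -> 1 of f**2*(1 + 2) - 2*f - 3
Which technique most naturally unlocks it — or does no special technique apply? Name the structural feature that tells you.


Method: no special technique — no denominator vanishes and nothing blows up at 1: direct substitution is the whole computation.


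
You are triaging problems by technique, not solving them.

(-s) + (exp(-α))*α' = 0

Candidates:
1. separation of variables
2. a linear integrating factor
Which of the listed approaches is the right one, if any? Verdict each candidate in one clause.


Diagnosis: separation of variables — separating collects all α-dependence with the derivative and leaves all s-dependence opposite: variables separate.
- separation of variables: yes, a natural case for it.
- a linear integrating factor — a nonlinear term in the unknown puts this outside the integrating-factor template.


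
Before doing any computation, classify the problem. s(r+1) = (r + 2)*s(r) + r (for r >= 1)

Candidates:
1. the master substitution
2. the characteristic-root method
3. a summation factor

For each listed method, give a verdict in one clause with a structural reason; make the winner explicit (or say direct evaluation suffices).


Best approach: a summation factor — because the multiplier r + 2 is index-dependent, divide through by its running product and sum the resulting differences.
- the master substitution — the recursion steps by a constant offset, so exponential reindexing is pointless.
- the characteristic-root method — the coefficients vary with the index, breaking the constant-coefficient structure the method needs.
- a summation factor: a fit — the right tool for this form.


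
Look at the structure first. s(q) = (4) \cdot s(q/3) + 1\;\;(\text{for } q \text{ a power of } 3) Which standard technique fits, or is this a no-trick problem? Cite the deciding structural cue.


Best approach: the master substitution — treat m = log base 3 of q as the new clock: one recursion step advances m by one while q scales by 3.


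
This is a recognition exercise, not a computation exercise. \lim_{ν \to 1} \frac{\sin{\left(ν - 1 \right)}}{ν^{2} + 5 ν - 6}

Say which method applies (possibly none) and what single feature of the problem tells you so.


Best approach: l'Hôpital's rule (0/0) — both numerator and denominator vanish at 1: the genuine 0/0 indeterminate that l'Hôpital exists for. Expanding numerator and denominator to first order gives the same value — the rule automates exactly that.


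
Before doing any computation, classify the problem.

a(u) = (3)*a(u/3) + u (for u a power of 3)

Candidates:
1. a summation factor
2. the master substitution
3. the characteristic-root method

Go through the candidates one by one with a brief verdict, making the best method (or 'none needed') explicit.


Method: the master substitution — the index is divided (u/3), not shifted — substitute u = 3^m to straighten it into a shift recurrence.
- a summation factor: a divided-index call is outside the fixed-shift first-order family a summation factor normalizes.
- the master substitution: applies; the problem has the shape this method handles.
- the characteristic-root method — the recursion divides its index rather than shifting it — outside the constant-shift family the root method covers.


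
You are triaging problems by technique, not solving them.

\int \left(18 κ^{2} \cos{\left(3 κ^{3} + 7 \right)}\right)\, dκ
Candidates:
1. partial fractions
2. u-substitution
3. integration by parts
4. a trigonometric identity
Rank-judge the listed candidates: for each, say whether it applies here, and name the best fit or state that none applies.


Best approach: u-substitution — collected, the integrand has one factor that is, up to a constant, the derivative of an inner expression the rest depends on — substitute for that inner expression.
- partial fractions — the expression is not a ratio of polynomials that decomposes further.
- u-substitution — yes, a natural case for it.
- integration by parts: a polynomial factor is present, but its partner is not an exp, sine, or cosine of a degree-1 argument, nor a logarithm.
- a trigonometric identity — there is no trigonometric structure whose rewriting would simplify the integrand.


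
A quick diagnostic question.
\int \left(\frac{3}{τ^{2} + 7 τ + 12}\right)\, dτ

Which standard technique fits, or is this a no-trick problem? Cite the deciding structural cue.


Best approach: partial fractions — the factorization of τ^{2} + 7 τ + 12 is the whole battle; after it, each term is a table integral.


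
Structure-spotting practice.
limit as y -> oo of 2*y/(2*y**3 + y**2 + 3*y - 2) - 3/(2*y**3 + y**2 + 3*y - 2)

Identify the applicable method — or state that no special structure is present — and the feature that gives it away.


Diagnosis: dominant-term comparison — as y grows, only the highest-degree terms matter — compare leading terms and read the limit off. As a single quotient, the ∞/∞ shape would yield to repeated differentiation as well — the growth comparison gets there in one look.


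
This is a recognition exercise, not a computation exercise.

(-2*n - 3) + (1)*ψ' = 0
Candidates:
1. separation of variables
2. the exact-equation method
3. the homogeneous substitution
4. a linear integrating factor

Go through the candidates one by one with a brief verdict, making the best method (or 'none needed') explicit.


Method: no special technique — with ψ absent the equation is not coupled at all: direct integration in n.
- separation of variables — separation is only trivially available — with the unknown absent from the slope this is a direct integration, not a separation problem.
- the exact-equation method: the unknown never enters the equation — exactness holds emptily, with nothing for the method to add.
- the homogeneous substitution — the slope does not depend on the ratio of the variables alone.
- a linear integrating factor — the linear template holds only trivially here (the unknown is absent, so the coefficient is zero) — the method is not the natural label.


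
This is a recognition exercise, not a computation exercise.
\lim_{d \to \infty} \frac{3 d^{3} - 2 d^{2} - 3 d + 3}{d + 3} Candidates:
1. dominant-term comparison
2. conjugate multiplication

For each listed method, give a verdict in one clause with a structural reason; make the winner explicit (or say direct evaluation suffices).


Diagnosis: dominant-term comparison — growth-rate triage: the leading powers of d decide the limit, everything else is noise.
- dominant-term comparison — applies; the problem has the shape this method handles.
- conjugate multiplication: no divergent radical difference is present for a conjugate pair to cancel.


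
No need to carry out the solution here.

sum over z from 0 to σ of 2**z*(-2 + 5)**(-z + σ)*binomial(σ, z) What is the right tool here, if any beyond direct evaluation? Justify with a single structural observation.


Method: the binomial theorem — the summand is term z of a binomial expansion in 2 and (-2 + 5); the whole sum is a single power.


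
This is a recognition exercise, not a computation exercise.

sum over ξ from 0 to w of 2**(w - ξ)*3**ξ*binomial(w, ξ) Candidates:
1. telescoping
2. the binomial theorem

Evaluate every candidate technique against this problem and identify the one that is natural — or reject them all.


Technique: the binomial theorem — the summand is term ξ of a binomial expansion in 3 and 2; the whole sum is a single power.
- telescoping: in the displayed form, no term reappears at a neighboring index to cancel against.
- the binomial theorem: applicable, and directly so.


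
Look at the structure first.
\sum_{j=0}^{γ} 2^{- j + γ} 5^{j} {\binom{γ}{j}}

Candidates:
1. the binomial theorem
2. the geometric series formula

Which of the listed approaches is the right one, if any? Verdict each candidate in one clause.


Diagnosis: the binomial theorem — binomial coefficients against complementary powers of 5 and 2: recognize the binomial expansion and resum.
- the binomial theorem — yes, a natural case for it.
- the geometric series formula: the term-to-term ratio drifts with the index — the one thing the geometric formula cannot absorb.


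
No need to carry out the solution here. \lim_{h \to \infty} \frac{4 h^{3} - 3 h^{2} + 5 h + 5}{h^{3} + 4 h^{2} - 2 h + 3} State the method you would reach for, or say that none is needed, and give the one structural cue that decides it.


Method: dominant-term comparison — growth-rate triage: the leading powers of h decide the limit, everything else is noise. Viewed as a single quotient this is an ∞/∞ form — an at-infinity application of l'Hôpital's rule would also resolve it; comparing leading growth reads the answer without differentiating.


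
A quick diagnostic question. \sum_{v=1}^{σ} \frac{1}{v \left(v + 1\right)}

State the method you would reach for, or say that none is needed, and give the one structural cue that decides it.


Verdict: telescoping — rewrite \frac{1}{v \left(v + 1\right)} as simple fractions and successive terms eat each other — only the edges survive.


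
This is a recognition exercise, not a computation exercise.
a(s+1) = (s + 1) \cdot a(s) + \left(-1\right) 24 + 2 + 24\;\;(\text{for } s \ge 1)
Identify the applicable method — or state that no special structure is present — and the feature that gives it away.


Technique: a summation factor — first-order, linear, moving coefficient s + 1: the discrete analogue of an integrating factor handles it.


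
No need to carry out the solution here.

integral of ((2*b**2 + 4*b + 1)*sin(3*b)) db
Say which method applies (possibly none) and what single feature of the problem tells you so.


Technique: integration by parts — a polynomial 2*b**2 + 4*b + 1 against the kernel sin(3*b) is the signature bounded-ladder case for integration by parts.


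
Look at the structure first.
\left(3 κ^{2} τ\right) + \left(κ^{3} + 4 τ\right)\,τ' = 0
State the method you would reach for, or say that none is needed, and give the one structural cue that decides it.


Method: the exact-equation method — take the mixed partials of 3 κ^{2} τ and κ^{3} + 4 τ: they are equal, which certifies an exact differential.


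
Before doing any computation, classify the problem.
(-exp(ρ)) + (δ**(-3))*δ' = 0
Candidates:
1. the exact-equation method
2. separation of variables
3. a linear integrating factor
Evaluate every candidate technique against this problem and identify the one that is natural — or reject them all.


Best approach: separation of variables — solved for the derivative, the right side splits multiplicatively into a function of each variable alone — divide and integrate each side.
- the exact-equation method: with no real cross-dependence between the variables, the exact-equation machinery is a detour rather than the natural reading.
- separation of variables: a fit — the right tool for this form.
- a linear integrating factor: a nonlinear term in the unknown puts this outside the integrating-factor template.


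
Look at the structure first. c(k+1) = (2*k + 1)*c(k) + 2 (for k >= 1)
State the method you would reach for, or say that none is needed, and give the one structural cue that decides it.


Best approach: a summation factor — first-order, linear, moving coefficient 2*k + 1: the discrete analogue of an integrating factor handles it.


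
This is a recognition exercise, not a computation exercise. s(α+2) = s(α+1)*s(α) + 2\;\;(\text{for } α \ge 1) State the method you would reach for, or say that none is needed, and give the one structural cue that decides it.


Verdict: no special technique — a nonlinear dependence on earlier terms breaks linearity, and with it every superposition-based closed form.


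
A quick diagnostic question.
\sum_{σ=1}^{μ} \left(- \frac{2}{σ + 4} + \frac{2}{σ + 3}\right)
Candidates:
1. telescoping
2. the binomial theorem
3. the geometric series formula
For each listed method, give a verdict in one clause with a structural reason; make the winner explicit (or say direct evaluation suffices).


Diagnosis: telescoping — write out three consecutive terms and watch the interior cancel: the advanced copy one term subtracts reappears as the very next term's leading piece, pair after pair.
- telescoping — applicable, and directly so.
- the binomial theorem — no binomial coefficients pair with matched powers.
- the geometric series formula: the ratio of consecutive terms depends on the index.


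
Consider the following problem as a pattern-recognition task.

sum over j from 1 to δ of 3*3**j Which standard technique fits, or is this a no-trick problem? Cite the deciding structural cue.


Technique: the geometric series formula — check a ratio of consecutive terms: it is 3, independent of the index, so the geometric formula closes the sum.


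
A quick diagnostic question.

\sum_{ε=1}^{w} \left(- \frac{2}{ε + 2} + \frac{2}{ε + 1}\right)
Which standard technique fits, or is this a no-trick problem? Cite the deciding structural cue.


Verdict: telescoping — difference-of-shifts structure (each term adds \frac{2}{ε + 1}, then subtracts its one-index-advanced value, which the following term adds back) leaves only the first and last pieces standing.


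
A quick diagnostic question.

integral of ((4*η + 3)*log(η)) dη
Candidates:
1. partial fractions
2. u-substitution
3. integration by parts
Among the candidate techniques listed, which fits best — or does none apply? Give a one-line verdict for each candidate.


Verdict: integration by parts — with u = log(η) the logarithm disappears after one differentiation, leaving a power-rule integral.
- partial fractions: the expression is not a ratio of polynomials that decomposes further.
- u-substitution — no subexpression of the integrand pairs with its own derivative as a factor — individual terms may offer their own substitutions, but any change of variable covering the whole integral would have to be constructed from outside the expression.
- integration by parts: yes, a natural case for it.


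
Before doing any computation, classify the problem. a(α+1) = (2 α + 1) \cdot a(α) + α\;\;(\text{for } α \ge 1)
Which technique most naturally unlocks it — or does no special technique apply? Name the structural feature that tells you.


Best approach: a summation factor — first-order, linear, moving coefficient 2 α + 1: the discrete analogue of an integrating factor handles it.


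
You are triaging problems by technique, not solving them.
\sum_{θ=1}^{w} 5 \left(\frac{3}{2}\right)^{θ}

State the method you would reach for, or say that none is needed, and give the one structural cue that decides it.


Diagnosis: the geometric series formula — each summand is the previous one scaled by \frac{3}{2}; that constant multiplier is itself the geometric structure.


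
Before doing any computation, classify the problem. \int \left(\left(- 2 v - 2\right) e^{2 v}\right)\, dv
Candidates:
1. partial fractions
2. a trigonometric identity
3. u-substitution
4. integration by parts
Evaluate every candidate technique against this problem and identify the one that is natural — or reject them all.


Verdict: integration by parts — differentiate - 2 v - 2, integrate e^{2 v}: each pass lowers the polynomial degree, so parts terminates.
- partial fractions — the expression is not a ratio of polynomials that decomposes further.
- a trigonometric identity: no sine or cosine appears, so there is nothing for a trigonometric identity to act on.
- u-substitution: no subexpression of the integrand serves as a whole-integral substitution inner — individual terms may offer their own, but none carries its derivative as a factor of the full integrand; a working change of variable would have to be constructed from outside the expression.
- integration by parts — yes, a natural case for it.


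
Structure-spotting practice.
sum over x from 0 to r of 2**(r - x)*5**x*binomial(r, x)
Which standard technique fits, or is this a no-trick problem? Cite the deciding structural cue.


Diagnosis: the binomial theorem — binomial coefficients against complementary powers of 5 and 2: recognize the binomial expansion and resum.


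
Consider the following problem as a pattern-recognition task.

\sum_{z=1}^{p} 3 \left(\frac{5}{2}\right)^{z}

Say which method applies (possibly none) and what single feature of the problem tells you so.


Technique: the geometric series formula — term-over-term division gives \frac{5}{2} every time — index-free ratio, geometric sum formula applies.


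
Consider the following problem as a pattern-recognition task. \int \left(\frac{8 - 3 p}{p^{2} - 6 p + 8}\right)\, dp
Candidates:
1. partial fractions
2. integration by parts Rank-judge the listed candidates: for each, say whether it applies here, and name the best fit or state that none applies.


Verdict: partial fractions — break p^{2} - 6 p + 8 into its roots and the integral splits into logarithm-sized bites.
- partial fractions: applicable, and directly so.
- integration by parts — there is no nonconstant-polynomial-times-kernel split with an exp, sine, cosine (degree-1 argument), or logarithm partner.


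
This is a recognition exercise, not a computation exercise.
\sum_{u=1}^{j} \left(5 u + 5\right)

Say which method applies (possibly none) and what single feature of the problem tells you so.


Method: no special technique — nothing telescopes and nothing is geometric; polynomial terms in u sum term by term.


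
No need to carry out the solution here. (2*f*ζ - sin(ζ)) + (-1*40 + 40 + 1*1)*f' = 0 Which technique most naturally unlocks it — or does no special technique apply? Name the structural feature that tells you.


Diagnosis: a linear integrating factor — the unknown enters only to the first power against a nonzero forcing term — the integrating-factor template applies directly.


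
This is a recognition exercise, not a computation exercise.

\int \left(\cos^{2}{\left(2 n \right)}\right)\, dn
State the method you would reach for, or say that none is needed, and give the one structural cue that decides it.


Technique: a trigonometric identity — even powers like \cos^{2}{\left(2 n \right)} never integrate directly; the half-angle identity lowers the degree first.


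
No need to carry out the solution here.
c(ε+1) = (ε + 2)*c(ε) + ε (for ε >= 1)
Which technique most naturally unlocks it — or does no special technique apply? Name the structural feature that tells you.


Diagnosis: a summation factor — an index-dependent multiplier ε + 2 rules out characteristic roots; a summation factor converts it to a pure difference.


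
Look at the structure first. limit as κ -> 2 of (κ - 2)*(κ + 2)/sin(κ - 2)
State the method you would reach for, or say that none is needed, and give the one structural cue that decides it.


Technique: l'Hôpital's rule (0/0) — substituting 2 gives 0 over 0; differentiate top and bottom once and re-evaluate. One could equally expand both pieces locally and compare leading terms; the rule does that in one stroke.


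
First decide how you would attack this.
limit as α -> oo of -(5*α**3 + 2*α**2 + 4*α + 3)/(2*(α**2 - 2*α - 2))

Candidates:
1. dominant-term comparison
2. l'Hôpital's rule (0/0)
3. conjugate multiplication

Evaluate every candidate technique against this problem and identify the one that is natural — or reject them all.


Diagnosis: dominant-term comparison — at large α only the top-degree terms survive; compare the leading terms and the limit falls out.
- dominant-term comparison — a fit — the right tool for this form.
- l'Hôpital's rule (0/0) — as a single quotient the expression runs to ∞/∞ at the limit point — an at-infinity form of the rule would apply, though the leading-growth comparison is the direct reading.
- conjugate multiplication — no divergent radical difference is present for a conjugate pair to cancel.


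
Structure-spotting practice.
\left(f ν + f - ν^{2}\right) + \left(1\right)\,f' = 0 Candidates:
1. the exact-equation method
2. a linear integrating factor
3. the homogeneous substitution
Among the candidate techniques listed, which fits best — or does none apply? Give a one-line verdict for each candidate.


Verdict: a linear integrating factor — linear in the unknown with genuine forcing: multiply through by the exponential of the integrated coefficient and the left side closes into one derivative.
- the exact-equation method — the mixed-partials test fails on this split — it is not an exact differential as presented.
- a linear integrating factor — a fit — the right tool for this form.
- the homogeneous substitution: the slope does not depend on the ratio of the variables alone.


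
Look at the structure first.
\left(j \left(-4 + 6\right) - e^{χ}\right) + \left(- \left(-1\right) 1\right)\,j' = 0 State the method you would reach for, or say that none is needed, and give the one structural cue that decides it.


Best approach: a linear integrating factor — the unknown enters only to the first power against a nonzero forcing term — the integrating-factor template applies directly.


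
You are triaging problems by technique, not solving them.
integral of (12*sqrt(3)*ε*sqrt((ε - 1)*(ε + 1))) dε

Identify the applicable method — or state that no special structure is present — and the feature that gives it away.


Best approach: u-substitution — collected, the integrand has one factor that is, up to a constant, the derivative of an inner expression the rest depends on — substitute for that inner expression.
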